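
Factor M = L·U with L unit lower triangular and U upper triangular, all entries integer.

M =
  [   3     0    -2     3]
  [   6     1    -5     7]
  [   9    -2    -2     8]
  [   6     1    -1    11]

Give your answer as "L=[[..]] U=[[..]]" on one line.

  R1 -= 2·R0 → [0,1,-1,1]
  R2 -= 3·R0 → [0,-2,4,-1]
  R3 -= 2·R0 → [0,1,3,5]
  R2 -= -2·R1 → [0,0,2,1]
  R3 -= 1·R1 → [0,0,4,4]
  R3 -= 2·R2 → [0,0,0,2]

L=[[1,0,0,0],[2,1,0,0],[3,-2,1,0],[2,1,2,1]] U=[[3,0,-2,3],[0,1,-1,1],[0,0,2,1],[0,0,0,2]]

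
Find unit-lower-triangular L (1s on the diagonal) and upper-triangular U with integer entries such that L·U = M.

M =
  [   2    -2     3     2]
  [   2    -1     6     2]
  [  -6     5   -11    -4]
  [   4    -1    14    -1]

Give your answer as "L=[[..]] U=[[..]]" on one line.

  r1 -= 1·r0 → [0,1,3,0]
  r2 -= -3·r0 → [0,-1,-2,2]
  r3 -= 2·r0 → [0,3,8,-5]
  r2 -= -1·r1 → [0,0,1,2]
  r3 -= 3·r1 → [0,0,-1,-5]
  r3 -= -1·r2 → [0,0,0,-3]

L=[[1,0,0,0],[1,1,0,0],[-3,-1,1,0],[2,3,-1,1]] U=[[2,-2,3,2],[0,1,3,0],[0,0,1,2],[0,0,0,-3]]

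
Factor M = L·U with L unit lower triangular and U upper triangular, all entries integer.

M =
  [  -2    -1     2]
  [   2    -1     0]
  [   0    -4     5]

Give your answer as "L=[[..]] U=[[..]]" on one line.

  row1 -= -1·row0 → [0,-2,2]
  row2 -= 0·row0 → [0,-4,5]
  row2 -= 2·row1 → [0,0,1]

L=[[1,0,0],[-1,1,0],[0,2,1]] U=[[-2,-1,2],[0,-2,2],[0,0,1]]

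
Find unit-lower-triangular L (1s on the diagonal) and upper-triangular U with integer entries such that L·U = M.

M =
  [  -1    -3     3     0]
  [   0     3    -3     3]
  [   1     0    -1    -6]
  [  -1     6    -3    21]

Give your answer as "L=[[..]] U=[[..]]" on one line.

L=[[1,0,0,0],[0,1,0,0],[-1,-1,1,0],[1,3,-3,1]] U=[[-1,-3,3,0],[0,3,-3,3],[0,0,-1,-3],[0,0,0,3]]

  R1 -= 0·R0 → [0,3,-3,3]
  R2 -= -1·R0 → [0,-3,2,-6]
  R3 -= 1·R0 → [0,9,-6,21]
  R2 -= -1·R1 → [0,0,-1,-3]
  R3 -= 3·R1 → [0,0,3,12]
  R3 -= -3·R2 → [0,0,0,3]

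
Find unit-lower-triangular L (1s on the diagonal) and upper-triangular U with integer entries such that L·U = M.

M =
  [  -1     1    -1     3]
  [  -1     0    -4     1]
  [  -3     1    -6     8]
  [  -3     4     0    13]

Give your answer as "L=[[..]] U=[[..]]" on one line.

  R1 -= 1·R0 → [0,-1,-3,-2]
  R2 -= 3·R0 → [0,-2,-3,-1]
  R3 -= 3·R0 → [0,1,3,4]
  R2 -= 2·R1 → [0,0,3,3]
  R3 -= -1·R1 → [0,0,0,2]
  R3 -= 0·R2 → [0,0,0,2]

L=[[1,0,0,0],[1,1,0,0],[3,2,1,0],[3,-1,0,1]] U=[[-1,1,-1,3],[0,-1,-3,-2],[0,0,3,3],[0,0,0,2]]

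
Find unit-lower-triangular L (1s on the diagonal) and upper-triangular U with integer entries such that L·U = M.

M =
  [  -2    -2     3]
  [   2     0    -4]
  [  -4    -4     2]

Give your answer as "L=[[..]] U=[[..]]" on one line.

  row1 -= -1·row0 → [0,-2,-1]
  row2 -= 2·row0 → [0,0,-4]
  row2 -= 0·row1 → [0,0,-4]

L=[[1,0,0],[-1,1,0],[2,0,1]] U=[[-2,-2,3],[0,-2,-1],[0,0,-4]]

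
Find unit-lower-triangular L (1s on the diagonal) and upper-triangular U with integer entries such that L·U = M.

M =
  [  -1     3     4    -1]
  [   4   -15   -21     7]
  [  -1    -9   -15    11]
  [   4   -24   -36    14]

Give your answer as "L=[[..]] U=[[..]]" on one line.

  r1 -= -4·r0 → [0,-3,-5,3]
  r2 -= 1·r0 → [0,-12,-19,12]
  r3 -= -4·r0 → [0,-12,-20,10]
  r2 -= 4·r1 → [0,0,1,0]
  r3 -= 4·r1 → [0,0,0,-2]
  r3 -= 0·r2 → [0,0,0,-2]

L=[[1,0,0,0],[-4,1,0,0],[1,4,1,0],[-4,4,0,1]] U=[[-1,3,4,-1],[0,-3,-5,3],[0,0,1,0],[0,0,0,-2]]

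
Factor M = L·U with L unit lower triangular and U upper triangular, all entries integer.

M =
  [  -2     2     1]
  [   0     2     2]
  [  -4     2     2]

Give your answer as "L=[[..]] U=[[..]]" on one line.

L=[[1,0,0],[0,1,0],[2,-1,1]] U=[[-2,2,1],[0,2,2],[0,0,2]]

  R1 -= 0·R0 → [0,2,2]
  R2 -= 2·R0 → [0,-2,0]
  R2 -= -1·R1 → [0,0,2]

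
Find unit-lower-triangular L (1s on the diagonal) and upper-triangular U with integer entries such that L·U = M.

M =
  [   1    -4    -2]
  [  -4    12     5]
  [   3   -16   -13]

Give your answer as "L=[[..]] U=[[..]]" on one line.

  R1 -= -4·R0 → [0,-4,-3]
  R2 -= 3·R0 → [0,-4,-7]
  R2 -= 1·R1 → [0,0,-4]

L=[[1,0,0],[-4,1,0],[3,1,1]] U=[[1,-4,-2],[0,-4,-3],[0,0,-4]]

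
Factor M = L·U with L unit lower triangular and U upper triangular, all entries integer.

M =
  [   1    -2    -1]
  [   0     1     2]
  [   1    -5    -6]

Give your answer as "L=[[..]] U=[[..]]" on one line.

  r1 -= 0·r0 → [0,1,2]
  r2 -= 1·r0 → [0,-3,-5]
  r2 -= -3·r1 → [0,0,1]

L=[[1,0,0],[0,1,0],[1,-3,1]] U=[[1,-2,-1],[0,1,2],[0,0,1]]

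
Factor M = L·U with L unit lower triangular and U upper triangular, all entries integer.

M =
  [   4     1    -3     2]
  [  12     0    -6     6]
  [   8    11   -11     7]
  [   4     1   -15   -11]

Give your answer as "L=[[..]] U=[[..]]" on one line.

  R1 -= 3·R0 → [0,-3,3,0]
  R2 -= 2·R0 → [0,9,-5,3]
  R3 -= 1·R0 → [0,0,-12,-13]
  R2 -= -3·R1 → [0,0,4,3]
  R3 -= 0·R1 → [0,0,-12,-13]
  R3 -= -3·R2 → [0,0,0,-4]

L=[[1,0,0,0],[3,1,0,0],[2,-3,1,0],[1,0,-3,1]] U=[[4,1,-3,2],[0,-3,3,0],[0,0,4,3],[0,0,0,-4]]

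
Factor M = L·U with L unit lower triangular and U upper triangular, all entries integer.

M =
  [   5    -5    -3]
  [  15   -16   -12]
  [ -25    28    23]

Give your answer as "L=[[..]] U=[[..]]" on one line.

L=[[1,0,0],[3,1,0],[-5,-3,1]] U=[[5,-5,-3],[0,-1,-3],[0,0,-1]]

  row1 -= 3·row0 → [0,-1,-3]
  row2 -= -5·row0 → [0,3,8]
  row2 -= -3·row1 → [0,0,-1]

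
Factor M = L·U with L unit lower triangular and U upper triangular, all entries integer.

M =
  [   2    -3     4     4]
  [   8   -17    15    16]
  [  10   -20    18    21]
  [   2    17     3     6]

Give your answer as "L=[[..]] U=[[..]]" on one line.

L=[[1,0,0,0],[4,1,0,0],[5,1,1,0],[1,-4,5,1]] U=[[2,-3,4,4],[0,-5,-1,0],[0,0,-1,1],[0,0,0,-3]]

  R1 -= 4·R0 → [0,-5,-1,0]
  R2 -= 5·R0 → [0,-5,-2,1]
  R3 -= 1·R0 → [0,20,-1,2]
  R2 -= 1·R1 → [0,0,-1,1]
  R3 -= -4·R1 → [0,0,-5,2]
  R3 -= 5·R2 → [0,0,0,-3]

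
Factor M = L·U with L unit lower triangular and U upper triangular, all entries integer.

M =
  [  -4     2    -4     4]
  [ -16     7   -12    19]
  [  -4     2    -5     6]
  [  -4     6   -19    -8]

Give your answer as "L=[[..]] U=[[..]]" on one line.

  r1 -= 4·r0 → [0,-1,4,3]
  r2 -= 1·r0 → [0,0,-1,2]
  r3 -= 1·r0 → [0,4,-15,-12]
  r2 -= 0·r1 → [0,0,-1,2]
  r3 -= -4·r1 → [0,0,1,0]
  r3 -= -1·r2 → [0,0,0,2]

L=[[1,0,0,0],[4,1,0,0],[1,0,1,0],[1,-4,-1,1]] U=[[-4,2,-4,4],[0,-1,4,3],[0,0,-1,2],[0,0,0,2]]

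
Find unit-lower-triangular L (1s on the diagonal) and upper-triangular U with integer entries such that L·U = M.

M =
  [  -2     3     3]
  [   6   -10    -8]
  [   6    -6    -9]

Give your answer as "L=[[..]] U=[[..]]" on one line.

  r1 -= -3·r0 → [0,-1,1]
  r2 -= -3·r0 → [0,3,0]
  r2 -= -3·r1 → [0,0,3]

L=[[1,0,0],[-3,1,0],[-3,-3,1]] U=[[-2,3,3],[0,-1,1],[0,0,3]]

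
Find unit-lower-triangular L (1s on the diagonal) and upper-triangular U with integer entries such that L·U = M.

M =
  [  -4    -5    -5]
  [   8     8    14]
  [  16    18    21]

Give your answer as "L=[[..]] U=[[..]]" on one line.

L=[[1,0,0],[-2,1,0],[-4,1,1]] U=[[-4,-5,-5],[0,-2,4],[0,0,-3]]

  R1 -= -2·R0 → [0,-2,4]
  R2 -= -4·R0 → [0,-2,1]
  R2 -= 1·R1 → [0,0,-3]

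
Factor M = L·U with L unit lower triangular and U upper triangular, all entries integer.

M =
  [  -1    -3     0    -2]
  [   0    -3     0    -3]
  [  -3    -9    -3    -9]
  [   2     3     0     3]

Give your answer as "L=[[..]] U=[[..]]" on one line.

  r1 -= 0·r0 → [0,-3,0,-3]
  r2 -= 3·r0 → [0,0,-3,-3]
  r3 -= -2·r0 → [0,-3,0,-1]
  r2 -= 0·r1 → [0,0,-3,-3]
  r3 -= 1·r1 → [0,0,0,2]
  r3 -= 0·r2 → [0,0,0,2]

L=[[1,0,0,0],[0,1,0,0],[3,0,1,0],[-2,1,0,1]] U=[[-1,-3,0,-2],[0,-3,0,-3],[0,0,-3,-3],[0,0,0,2]]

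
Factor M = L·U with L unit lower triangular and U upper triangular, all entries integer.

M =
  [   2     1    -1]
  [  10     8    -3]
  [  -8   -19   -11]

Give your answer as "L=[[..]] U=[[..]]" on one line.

  r1 -= 5·r0 → [0,3,2]
  r2 -= -4·r0 → [0,-15,-15]
  r2 -= -5·r1 → [0,0,-5]

L=[[1,0,0],[5,1,0],[-4,-5,1]] U=[[2,1,-1],[0,3,2],[0,0,-5]]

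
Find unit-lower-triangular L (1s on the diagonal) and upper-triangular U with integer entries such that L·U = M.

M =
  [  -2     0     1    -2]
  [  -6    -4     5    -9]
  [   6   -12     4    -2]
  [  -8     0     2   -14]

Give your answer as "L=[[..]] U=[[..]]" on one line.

L=[[1,0,0,0],[3,1,0,0],[-3,3,1,0],[4,0,-2,1]] U=[[-2,0,1,-2],[0,-4,2,-3],[0,0,1,1],[0,0,0,-4]]

  R1 -= 3·R0 → [0,-4,2,-3]
  R2 -= -3·R0 → [0,-12,7,-8]
  R3 -= 4·R0 → [0,0,-2,-6]
  R2 -= 3·R1 → [0,0,1,1]
  R3 -= 0·R1 → [0,0,-2,-6]
  R3 -= -2·R2 → [0,0,0,-4]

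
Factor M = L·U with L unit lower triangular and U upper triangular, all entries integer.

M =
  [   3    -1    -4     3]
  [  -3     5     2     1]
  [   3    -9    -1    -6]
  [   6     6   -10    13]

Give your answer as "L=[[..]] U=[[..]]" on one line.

  row1 -= -1·row0 → [0,4,-2,4]
  row2 -= 1·row0 → [0,-8,3,-9]
  row3 -= 2·row0 → [0,8,-2,7]
  row2 -= -2·row1 → [0,0,-1,-1]
  row3 -= 2·row1 → [0,0,2,-1]
  row3 -= -2·row2 → [0,0,0,-3]

L=[[1,0,0,0],[-1,1,0,0],[1,-2,1,0],[2,2,-2,1]] U=[[3,-1,-4,3],[0,4,-2,4],[0,0,-1,-1],[0,0,0,-3]]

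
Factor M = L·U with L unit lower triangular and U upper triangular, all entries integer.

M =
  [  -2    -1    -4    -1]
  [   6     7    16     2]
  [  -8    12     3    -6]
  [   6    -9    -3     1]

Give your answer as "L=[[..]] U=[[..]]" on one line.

L=[[1,0,0,0],[-3,1,0,0],[4,4,1,0],[-3,-3,-1,1]] U=[[-2,-1,-4,-1],[0,4,4,-1],[0,0,3,2],[0,0,0,-3]]

  r1 -= -3·r0 → [0,4,4,-1]
  r2 -= 4·r0 → [0,16,19,-2]
  r3 -= -3·r0 → [0,-12,-15,-2]
  r2 -= 4·r1 → [0,0,3,2]
  r3 -= -3·r1 → [0,0,-3,-5]
  r3 -= -1·r2 → [0,0,0,-3]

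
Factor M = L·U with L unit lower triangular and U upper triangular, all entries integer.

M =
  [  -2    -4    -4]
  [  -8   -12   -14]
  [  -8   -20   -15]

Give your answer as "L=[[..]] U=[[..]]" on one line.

  r1 -= 4·r0 → [0,4,2]
  r2 -= 4·r0 → [0,-4,1]
  r2 -= -1·r1 → [0,0,3]

L=[[1,0,0],[4,1,0],[4,-1,1]] U=[[-2,-4,-4],[0,4,2],[0,0,3]]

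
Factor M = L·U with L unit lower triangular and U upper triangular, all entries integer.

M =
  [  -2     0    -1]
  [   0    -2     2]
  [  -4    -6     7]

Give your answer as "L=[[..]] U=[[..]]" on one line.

  r1 -= 0·r0 → [0,-2,2]
  r2 -= 2·r0 → [0,-6,9]
  r2 -= 3·r1 → [0,0,3]

L=[[1,0,0],[0,1,0],[2,3,1]] U=[[-2,0,-1],[0,-2,2],[0,0,3]]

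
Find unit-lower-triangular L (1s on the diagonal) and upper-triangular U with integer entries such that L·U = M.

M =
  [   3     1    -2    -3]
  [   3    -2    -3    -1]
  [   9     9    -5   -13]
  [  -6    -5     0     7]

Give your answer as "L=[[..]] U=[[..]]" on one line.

L=[[1,0,0,0],[1,1,0,0],[3,-2,1,0],[-2,1,3,1]] U=[[3,1,-2,-3],[0,-3,-1,2],[0,0,-1,0],[0,0,0,-1]]

  R1 -= 1·R0 → [0,-3,-1,2]
  R2 -= 3·R0 → [0,6,1,-4]
  R3 -= -2·R0 → [0,-3,-4,1]
  R2 -= -2·R1 → [0,0,-1,0]
  R3 -= 1·R1 → [0,0,-3,-1]
  R3 -= 3·R2 → [0,0,0,-1]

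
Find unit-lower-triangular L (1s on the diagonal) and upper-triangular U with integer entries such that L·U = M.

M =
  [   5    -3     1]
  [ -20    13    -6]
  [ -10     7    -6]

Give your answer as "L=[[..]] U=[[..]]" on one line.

  row1 -= -4·row0 → [0,1,-2]
  row2 -= -2·row0 → [0,1,-4]
  row2 -= 1·row1 → [0,0,-2]

L=[[1,0,0],[-4,1,0],[-2,1,1]] U=[[5,-3,1],[0,1,-2],[0,0,-2]]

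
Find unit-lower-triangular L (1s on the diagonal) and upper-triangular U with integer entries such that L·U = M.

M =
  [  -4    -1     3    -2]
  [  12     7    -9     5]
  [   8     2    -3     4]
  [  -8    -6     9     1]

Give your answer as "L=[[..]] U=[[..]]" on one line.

  r1 -= -3·r0 → [0,4,0,-1]
  r2 -= -2·r0 → [0,0,3,0]
  r3 -= 2·r0 → [0,-4,3,5]
  r2 -= 0·r1 → [0,0,3,0]
  r3 -= -1·r1 → [0,0,3,4]
  r3 -= 1·r2 → [0,0,0,4]

L=[[1,0,0,0],[-3,1,0,0],[-2,0,1,0],[2,-1,1,1]] U=[[-4,-1,3,-2],[0,4,0,-1],[0,0,3,0],[0,0,0,4]]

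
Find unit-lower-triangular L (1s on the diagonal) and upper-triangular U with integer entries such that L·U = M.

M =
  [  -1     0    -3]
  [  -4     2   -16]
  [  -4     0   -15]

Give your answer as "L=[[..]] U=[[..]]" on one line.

L=[[1,0,0],[4,1,0],[4,0,1]] U=[[-1,0,-3],[0,2,-4],[0,0,-3]]

  r1 -= 4·r0 → [0,2,-4]
  r2 -= 4·r0 → [0,0,-3]
  r2 -= 0·r1 → [0,0,-3]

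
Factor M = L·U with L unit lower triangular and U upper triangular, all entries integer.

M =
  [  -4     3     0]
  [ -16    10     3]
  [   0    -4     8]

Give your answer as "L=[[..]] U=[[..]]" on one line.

L=[[1,0,0],[4,1,0],[0,2,1]] U=[[-4,3,0],[0,-2,3],[0,0,2]]

  r1 -= 4·r0 → [0,-2,3]
  r2 -= 0·r0 → [0,-4,8]
  r2 -= 2·r1 → [0,0,2]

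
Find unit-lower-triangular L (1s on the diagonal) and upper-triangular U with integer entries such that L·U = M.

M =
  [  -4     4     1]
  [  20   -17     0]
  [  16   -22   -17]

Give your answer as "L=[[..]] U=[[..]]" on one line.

  row1 -= -5·row0 → [0,3,5]
  row2 -= -4·row0 → [0,-6,-13]
  row2 -= -2·row1 → [0,0,-3]

L=[[1,0,0],[-5,1,0],[-4,-2,1]] U=[[-4,4,1],[0,3,5],[0,0,-3]]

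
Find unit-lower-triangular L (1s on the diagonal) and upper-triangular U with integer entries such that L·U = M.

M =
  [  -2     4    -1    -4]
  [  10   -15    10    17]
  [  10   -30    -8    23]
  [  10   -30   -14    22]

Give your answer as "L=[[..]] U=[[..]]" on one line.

  r1 -= -5·r0 → [0,5,5,-3]
  r2 -= -5·r0 → [0,-10,-13,3]
  r3 -= -5·r0 → [0,-10,-19,2]
  r2 -= -2·r1 → [0,0,-3,-3]
  r3 -= -2·r1 → [0,0,-9,-4]
  r3 -= 3·r2 → [0,0,0,5]

L=[[1,0,0,0],[-5,1,0,0],[-5,-2,1,0],[-5,-2,3,1]] U=[[-2,4,-1,-4],[0,5,5,-3],[0,0,-3,-3],[0,0,0,5]]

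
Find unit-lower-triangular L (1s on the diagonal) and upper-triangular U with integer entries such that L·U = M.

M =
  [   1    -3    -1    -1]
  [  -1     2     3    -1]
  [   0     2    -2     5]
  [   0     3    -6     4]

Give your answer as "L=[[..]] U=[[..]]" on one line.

  r1 -= -1·r0 → [0,-1,2,-2]
  r2 -= 0·r0 → [0,2,-2,5]
  r3 -= 0·r0 → [0,3,-6,4]
  r2 -= -2·r1 → [0,0,2,1]
  r3 -= -3·r1 → [0,0,0,-2]
  r3 -= 0·r2 → [0,0,0,-2]

L=[[1,0,0,0],[-1,1,0,0],[0,-2,1,0],[0,-3,0,1]] U=[[1,-3,-1,-1],[0,-1,2,-2],[0,0,2,1],[0,0,0,-2]]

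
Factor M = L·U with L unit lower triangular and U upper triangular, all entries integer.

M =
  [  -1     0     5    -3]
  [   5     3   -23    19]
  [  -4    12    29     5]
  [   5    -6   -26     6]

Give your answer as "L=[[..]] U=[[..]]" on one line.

  r1 -= -5·r0 → [0,3,2,4]
  r2 -= 4·r0 → [0,12,9,17]
  r3 -= -5·r0 → [0,-6,-1,-9]
  r2 -= 4·r1 → [0,0,1,1]
  r3 -= -2·r1 → [0,0,3,-1]
  r3 -= 3·r2 → [0,0,0,-4]

L=[[1,0,0,0],[-5,1,0,0],[4,4,1,0],[-5,-2,3,1]] U=[[-1,0,5,-3],[0,3,2,4],[0,0,1,1],[0,0,0,-4]]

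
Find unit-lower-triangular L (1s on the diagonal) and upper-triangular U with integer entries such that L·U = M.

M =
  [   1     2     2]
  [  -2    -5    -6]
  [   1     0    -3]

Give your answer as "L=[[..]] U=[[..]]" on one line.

L=[[1,0,0],[-2,1,0],[1,2,1]] U=[[1,2,2],[0,-1,-2],[0,0,-1]]

  row1 -= -2·row0 → [0,-1,-2]
  row2 -= 1·row0 → [0,-2,-5]
  row2 -= 2·row1 → [0,0,-1]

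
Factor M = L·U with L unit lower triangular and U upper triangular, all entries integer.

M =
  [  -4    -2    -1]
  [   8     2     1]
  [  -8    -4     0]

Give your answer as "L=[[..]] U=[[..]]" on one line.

L=[[1,0,0],[-2,1,0],[2,0,1]] U=[[-4,-2,-1],[0,-2,-1],[0,0,2]]

  row1 -= -2·row0 → [0,-2,-1]
  row2 -= 2·row0 → [0,0,2]
  row2 -= 0·row1 → [0,0,2]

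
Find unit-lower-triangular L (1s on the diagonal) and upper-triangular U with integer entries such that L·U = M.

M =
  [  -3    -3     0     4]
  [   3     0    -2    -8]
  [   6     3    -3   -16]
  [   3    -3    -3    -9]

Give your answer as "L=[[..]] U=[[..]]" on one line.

  R1 -= -1·R0 → [0,-3,-2,-4]
  R2 -= -2·R0 → [0,-3,-3,-8]
  R3 -= -1·R0 → [0,-6,-3,-5]
  R2 -= 1·R1 → [0,0,-1,-4]
  R3 -= 2·R1 → [0,0,1,3]
  R3 -= -1·R2 → [0,0,0,-1]

L=[[1,0,0,0],[-1,1,0,0],[-2,1,1,0],[-1,2,-1,1]] U=[[-3,-3,0,4],[0,-3,-2,-4],[0,0,-1,-4],[0,0,0,-1]]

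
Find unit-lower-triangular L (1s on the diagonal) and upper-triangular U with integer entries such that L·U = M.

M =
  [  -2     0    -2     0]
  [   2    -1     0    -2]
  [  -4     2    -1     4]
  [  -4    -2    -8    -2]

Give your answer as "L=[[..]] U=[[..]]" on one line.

L=[[1,0,0,0],[-1,1,0,0],[2,-2,1,0],[2,2,0,1]] U=[[-2,0,-2,0],[0,-1,-2,-2],[0,0,-1,0],[0,0,0,2]]

  row1 -= -1·row0 → [0,-1,-2,-2]
  row2 -= 2·row0 → [0,2,3,4]
  row3 -= 2·row0 → [0,-2,-4,-2]
  row2 -= -2·row1 → [0,0,-1,0]
  row3 -= 2·row1 → [0,0,0,2]
  row3 -= 0·row2 → [0,0,0,2]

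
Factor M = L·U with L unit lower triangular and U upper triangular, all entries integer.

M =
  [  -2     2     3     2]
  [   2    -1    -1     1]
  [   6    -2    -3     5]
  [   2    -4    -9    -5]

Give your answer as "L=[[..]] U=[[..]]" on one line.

L=[[1,0,0,0],[-1,1,0,0],[-3,4,1,0],[-1,-2,1,1]] U=[[-2,2,3,2],[0,1,2,3],[0,0,-2,-1],[0,0,0,4]]

  R1 -= -1·R0 → [0,1,2,3]
  R2 -= -3·R0 → [0,4,6,11]
  R3 -= -1·R0 → [0,-2,-6,-3]
  R2 -= 4·R1 → [0,0,-2,-1]
  R3 -= -2·R1 → [0,0,-2,3]
  R3 -= 1·R2 → [0,0,0,4]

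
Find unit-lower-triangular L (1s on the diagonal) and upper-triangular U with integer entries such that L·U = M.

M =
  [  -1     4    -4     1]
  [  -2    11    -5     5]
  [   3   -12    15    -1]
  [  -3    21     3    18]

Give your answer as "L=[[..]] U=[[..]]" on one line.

L=[[1,0,0,0],[2,1,0,0],[-3,0,1,0],[3,3,2,1]] U=[[-1,4,-4,1],[0,3,3,3],[0,0,3,2],[0,0,0,2]]

  R1 -= 2·R0 → [0,3,3,3]
  R2 -= -3·R0 → [0,0,3,2]
  R3 -= 3·R0 → [0,9,15,15]
  R2 -= 0·R1 → [0,0,3,2]
  R3 -= 3·R1 → [0,0,6,6]
  R3 -= 2·R2 → [0,0,0,2]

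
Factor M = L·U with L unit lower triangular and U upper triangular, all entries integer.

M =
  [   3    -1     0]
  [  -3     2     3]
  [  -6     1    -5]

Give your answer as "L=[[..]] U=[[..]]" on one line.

L=[[1,0,0],[-1,1,0],[-2,-1,1]] U=[[3,-1,0],[0,1,3],[0,0,-2]]

  R1 -= -1·R0 → [0,1,3]
  R2 -= -2·R0 → [0,-1,-5]
  R2 -= -1·R1 → [0,0,-2]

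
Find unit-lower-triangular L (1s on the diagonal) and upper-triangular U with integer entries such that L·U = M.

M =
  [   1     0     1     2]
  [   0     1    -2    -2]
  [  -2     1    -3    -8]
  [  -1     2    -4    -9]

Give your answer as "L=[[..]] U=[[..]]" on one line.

L=[[1,0,0,0],[0,1,0,0],[-2,1,1,0],[-1,2,1,1]] U=[[1,0,1,2],[0,1,-2,-2],[0,0,1,-2],[0,0,0,-1]]

  row1 -= 0·row0 → [0,1,-2,-2]
  row2 -= -2·row0 → [0,1,-1,-4]
  row3 -= -1·row0 → [0,2,-3,-7]
  row2 -= 1·row1 → [0,0,1,-2]
  row3 -= 2·row1 → [0,0,1,-3]
  row3 -= 1·row2 → [0,0,0,-1]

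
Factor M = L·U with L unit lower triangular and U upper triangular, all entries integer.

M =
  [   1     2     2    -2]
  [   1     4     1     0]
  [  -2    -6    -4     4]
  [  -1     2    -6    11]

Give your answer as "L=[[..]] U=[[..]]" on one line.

L=[[1,0,0,0],[1,1,0,0],[-2,-1,1,0],[-1,2,2,1]] U=[[1,2,2,-2],[0,2,-1,2],[0,0,-1,2],[0,0,0,1]]

  R1 -= 1·R0 → [0,2,-1,2]
  R2 -= -2·R0 → [0,-2,0,0]
  R3 -= -1·R0 → [0,4,-4,9]
  R2 -= -1·R1 → [0,0,-1,2]
  R3 -= 2·R1 → [0,0,-2,5]
  R3 -= 2·R2 → [0,0,0,1]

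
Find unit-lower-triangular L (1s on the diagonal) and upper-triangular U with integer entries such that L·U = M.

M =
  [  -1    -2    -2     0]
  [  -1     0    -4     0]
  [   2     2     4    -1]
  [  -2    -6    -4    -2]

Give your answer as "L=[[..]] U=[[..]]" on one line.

  R1 -= 1·R0 → [0,2,-2,0]
  R2 -= -2·R0 → [0,-2,0,-1]
  R3 -= 2·R0 → [0,-2,0,-2]
  R2 -= -1·R1 → [0,0,-2,-1]
  R3 -= -1·R1 → [0,0,-2,-2]
  R3 -= 1·R2 → [0,0,0,-1]

L=[[1,0,0,0],[1,1,0,0],[-2,-1,1,0],[2,-1,1,1]] U=[[-1,-2,-2,0],[0,2,-2,0],[0,0,-2,-1],[0,0,0,-1]]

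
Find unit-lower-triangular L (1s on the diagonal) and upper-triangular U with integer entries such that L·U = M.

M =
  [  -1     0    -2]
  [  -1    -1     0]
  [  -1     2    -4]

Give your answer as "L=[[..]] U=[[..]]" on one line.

L=[[1,0,0],[1,1,0],[1,-2,1]] U=[[-1,0,-2],[0,-1,2],[0,0,2]]

  row1 -= 1·row0 → [0,-1,2]
  row2 -= 1·row0 → [0,2,-2]
  row2 -= -2·row1 → [0,0,2]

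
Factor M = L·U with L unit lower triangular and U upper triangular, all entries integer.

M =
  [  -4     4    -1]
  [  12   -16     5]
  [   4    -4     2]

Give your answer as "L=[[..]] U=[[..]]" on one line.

L=[[1,0,0],[-3,1,0],[-1,0,1]] U=[[-4,4,-1],[0,-4,2],[0,0,1]]

  R1 -= -3·R0 → [0,-4,2]
  R2 -= -1·R0 → [0,0,1]
  R2 -= 0·R1 → [0,0,1]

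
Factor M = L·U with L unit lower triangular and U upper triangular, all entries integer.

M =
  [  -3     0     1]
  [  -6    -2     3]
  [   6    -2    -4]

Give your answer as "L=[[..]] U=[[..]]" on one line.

L=[[1,0,0],[2,1,0],[-2,1,1]] U=[[-3,0,1],[0,-2,1],[0,0,-3]]

  R1 -= 2·R0 → [0,-2,1]
  R2 -= -2·R0 → [0,-2,-2]
  R2 -= 1·R1 → [0,0,-3]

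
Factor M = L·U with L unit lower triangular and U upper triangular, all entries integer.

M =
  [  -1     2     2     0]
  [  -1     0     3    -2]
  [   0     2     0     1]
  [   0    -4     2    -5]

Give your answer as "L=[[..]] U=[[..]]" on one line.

L=[[1,0,0,0],[1,1,0,0],[0,-1,1,0],[0,2,0,1]] U=[[-1,2,2,0],[0,-2,1,-2],[0,0,1,-1],[0,0,0,-1]]

  R1 -= 1·R0 → [0,-2,1,-2]
  R2 -= 0·R0 → [0,2,0,1]
  R3 -= 0·R0 → [0,-4,2,-5]
  R2 -= -1·R1 → [0,0,1,-1]
  R3 -= 2·R1 → [0,0,0,-1]
  R3 -= 0·R2 → [0,0,0,-1]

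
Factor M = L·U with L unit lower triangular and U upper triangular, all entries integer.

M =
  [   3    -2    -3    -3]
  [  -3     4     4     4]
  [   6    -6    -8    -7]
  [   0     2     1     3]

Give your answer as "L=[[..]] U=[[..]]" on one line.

L=[[1,0,0,0],[-1,1,0,0],[2,-1,1,0],[0,1,0,1]] U=[[3,-2,-3,-3],[0,2,1,1],[0,0,-1,0],[0,0,0,2]]

  R1 -= -1·R0 → [0,2,1,1]
  R2 -= 2·R0 → [0,-2,-2,-1]
  R3 -= 0·R0 → [0,2,1,3]
  R2 -= -1·R1 → [0,0,-1,0]
  R3 -= 1·R1 → [0,0,0,2]
  R3 -= 0·R2 → [0,0,0,2]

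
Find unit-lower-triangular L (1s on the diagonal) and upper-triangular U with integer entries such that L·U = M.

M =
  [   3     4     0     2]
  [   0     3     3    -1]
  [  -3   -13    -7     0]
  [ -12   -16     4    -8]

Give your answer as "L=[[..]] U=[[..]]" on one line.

  row1 -= 0·row0 → [0,3,3,-1]
  row2 -= -1·row0 → [0,-9,-7,2]
  row3 -= -4·row0 → [0,0,4,0]
  row2 -= -3·row1 → [0,0,2,-1]
  row3 -= 0·row1 → [0,0,4,0]
  row3 -= 2·row2 → [0,0,0,2]

L=[[1,0,0,0],[0,1,0,0],[-1,-3,1,0],[-4,0,2,1]] U=[[3,4,0,2],[0,3,3,-1],[0,0,2,-1],[0,0,0,2]]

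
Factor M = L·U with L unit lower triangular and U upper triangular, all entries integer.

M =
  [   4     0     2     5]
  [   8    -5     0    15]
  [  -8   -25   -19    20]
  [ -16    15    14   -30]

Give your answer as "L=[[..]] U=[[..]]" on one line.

L=[[1,0,0,0],[2,1,0,0],[-2,5,1,0],[-4,-3,2,1]] U=[[4,0,2,5],[0,-5,-4,5],[0,0,5,5],[0,0,0,-5]]

  row1 -= 2·row0 → [0,-5,-4,5]
  row2 -= -2·row0 → [0,-25,-15,30]
  row3 -= -4·row0 → [0,15,22,-10]
  row2 -= 5·row1 → [0,0,5,5]
  row3 -= -3·row1 → [0,0,10,5]
  row3 -= 2·row2 → [0,0,0,-5]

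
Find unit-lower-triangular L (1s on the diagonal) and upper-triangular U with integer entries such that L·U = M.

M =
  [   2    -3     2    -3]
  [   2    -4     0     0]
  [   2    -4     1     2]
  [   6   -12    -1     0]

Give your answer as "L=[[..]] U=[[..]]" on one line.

  R1 -= 1·R0 → [0,-1,-2,3]
  R2 -= 1·R0 → [0,-1,-1,5]
  R3 -= 3·R0 → [0,-3,-7,9]
  R2 -= 1·R1 → [0,0,1,2]
  R3 -= 3·R1 → [0,0,-1,0]
  R3 -= -1·R2 → [0,0,0,2]

L=[[1,0,0,0],[1,1,0,0],[1,1,1,0],[3,3,-1,1]] U=[[2,-3,2,-3],[0,-1,-2,3],[0,0,1,2],[0,0,0,2]]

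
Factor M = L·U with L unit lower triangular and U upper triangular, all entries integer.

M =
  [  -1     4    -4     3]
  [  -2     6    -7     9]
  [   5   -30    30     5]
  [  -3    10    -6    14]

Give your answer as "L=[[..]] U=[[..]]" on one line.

  row1 -= 2·row0 → [0,-2,1,3]
  row2 -= -5·row0 → [0,-10,10,20]
  row3 -= 3·row0 → [0,-2,6,5]
  row2 -= 5·row1 → [0,0,5,5]
  row3 -= 1·row1 → [0,0,5,2]
  row3 -= 1·row2 → [0,0,0,-3]

L=[[1,0,0,0],[2,1,0,0],[-5,5,1,0],[3,1,1,1]] U=[[-1,4,-4,3],[0,-2,1,3],[0,0,5,5],[0,0,0,-3]]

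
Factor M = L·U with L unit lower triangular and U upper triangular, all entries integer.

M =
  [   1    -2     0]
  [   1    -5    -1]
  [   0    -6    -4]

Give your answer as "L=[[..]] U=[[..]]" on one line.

  r1 -= 1·r0 → [0,-3,-1]
  r2 -= 0·r0 → [0,-6,-4]
  r2 -= 2·r1 → [0,0,-2]

L=[[1,0,0],[1,1,0],[0,2,1]] U=[[1,-2,0],[0,-3,-1],[0,0,-2]]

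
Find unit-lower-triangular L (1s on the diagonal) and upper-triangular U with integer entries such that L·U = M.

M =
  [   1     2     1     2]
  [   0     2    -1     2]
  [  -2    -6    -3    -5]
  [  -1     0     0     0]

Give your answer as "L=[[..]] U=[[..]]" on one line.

L=[[1,0,0,0],[0,1,0,0],[-2,-1,1,0],[-1,1,-1,1]] U=[[1,2,1,2],[0,2,-1,2],[0,0,-2,1],[0,0,0,1]]

  R1 -= 0·R0 → [0,2,-1,2]
  R2 -= -2·R0 → [0,-2,-1,-1]
  R3 -= -1·R0 → [0,2,1,2]
  R2 -= -1·R1 → [0,0,-2,1]
  R3 -= 1·R1 → [0,0,2,0]
  R3 -= -1·R2 → [0,0,0,1]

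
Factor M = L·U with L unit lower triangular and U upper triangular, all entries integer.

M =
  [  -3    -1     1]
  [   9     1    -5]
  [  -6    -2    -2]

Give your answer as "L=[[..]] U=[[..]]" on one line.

  R1 -= -3·R0 → [0,-2,-2]
  R2 -= 2·R0 → [0,0,-4]
  R2 -= 0·R1 → [0,0,-4]

L=[[1,0,0],[-3,1,0],[2,0,1]] U=[[-3,-1,1],[0,-2,-2],[0,0,-4]]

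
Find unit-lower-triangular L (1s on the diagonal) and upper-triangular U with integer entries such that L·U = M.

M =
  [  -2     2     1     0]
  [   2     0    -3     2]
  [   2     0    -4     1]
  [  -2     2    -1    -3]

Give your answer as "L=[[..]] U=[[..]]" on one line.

L=[[1,0,0,0],[-1,1,0,0],[-1,1,1,0],[1,0,2,1]] U=[[-2,2,1,0],[0,2,-2,2],[0,0,-1,-1],[0,0,0,-1]]

  R1 -= -1·R0 → [0,2,-2,2]
  R2 -= -1·R0 → [0,2,-3,1]
  R3 -= 1·R0 → [0,0,-2,-3]
  R2 -= 1·R1 → [0,0,-1,-1]
  R3 -= 0·R1 → [0,0,-2,-3]
  R3 -= 2·R2 → [0,0,0,-1]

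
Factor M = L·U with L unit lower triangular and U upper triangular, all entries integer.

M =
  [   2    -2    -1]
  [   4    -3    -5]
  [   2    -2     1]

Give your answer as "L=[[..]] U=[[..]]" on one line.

  r1 -= 2·r0 → [0,1,-3]
  r2 -= 1·r0 → [0,0,2]
  r2 -= 0·r1 → [0,0,2]

L=[[1,0,0],[2,1,0],[1,0,1]] U=[[2,-2,-1],[0,1,-3],[0,0,2]]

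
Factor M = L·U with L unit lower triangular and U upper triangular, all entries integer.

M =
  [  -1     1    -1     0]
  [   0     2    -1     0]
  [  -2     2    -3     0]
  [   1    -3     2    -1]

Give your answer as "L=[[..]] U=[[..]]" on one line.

  row1 -= 0·row0 → [0,2,-1,0]
  row2 -= 2·row0 → [0,0,-1,0]
  row3 -= -1·row0 → [0,-2,1,-1]
  row2 -= 0·row1 → [0,0,-1,0]
  row3 -= -1·row1 → [0,0,0,-1]
  row3 -= 0·row2 → [0,0,0,-1]

L=[[1,0,0,0],[0,1,0,0],[2,0,1,0],[-1,-1,0,1]] U=[[-1,1,-1,0],[0,2,-1,0],[0,0,-1,0],[0,0,0,-1]]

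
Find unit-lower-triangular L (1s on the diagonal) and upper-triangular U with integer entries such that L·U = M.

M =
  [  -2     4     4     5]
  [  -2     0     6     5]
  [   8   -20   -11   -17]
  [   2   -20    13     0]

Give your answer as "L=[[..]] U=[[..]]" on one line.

  r1 -= 1·r0 → [0,-4,2,0]
  r2 -= -4·r0 → [0,-4,5,3]
  r3 -= -1·r0 → [0,-16,17,5]
  r2 -= 1·r1 → [0,0,3,3]
  r3 -= 4·r1 → [0,0,9,5]
  r3 -= 3·r2 → [0,0,0,-4]

L=[[1,0,0,0],[1,1,0,0],[-4,1,1,0],[-1,4,3,1]] U=[[-2,4,4,5],[0,-4,2,0],[0,0,3,3],[0,0,0,-4]]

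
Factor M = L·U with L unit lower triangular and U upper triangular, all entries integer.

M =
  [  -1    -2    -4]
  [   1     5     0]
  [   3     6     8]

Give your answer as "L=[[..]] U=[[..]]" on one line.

L=[[1,0,0],[-1,1,0],[-3,0,1]] U=[[-1,-2,-4],[0,3,-4],[0,0,-4]]

  r1 -= -1·r0 → [0,3,-4]
  r2 -= -3·r0 → [0,0,-4]
  r2 -= 0·r1 → [0,0,-4]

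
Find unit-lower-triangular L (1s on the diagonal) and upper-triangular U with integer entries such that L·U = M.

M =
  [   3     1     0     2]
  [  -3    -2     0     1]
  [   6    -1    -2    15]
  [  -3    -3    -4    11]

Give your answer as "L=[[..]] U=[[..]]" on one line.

  r1 -= -1·r0 → [0,-1,0,3]
  r2 -= 2·r0 → [0,-3,-2,11]
  r3 -= -1·r0 → [0,-2,-4,13]
  r2 -= 3·r1 → [0,0,-2,2]
  r3 -= 2·r1 → [0,0,-4,7]
  r3 -= 2·r2 → [0,0,0,3]

L=[[1,0,0,0],[-1,1,0,0],[2,3,1,0],[-1,2,2,1]] U=[[3,1,0,2],[0,-1,0,3],[0,0,-2,2],[0,0,0,3]]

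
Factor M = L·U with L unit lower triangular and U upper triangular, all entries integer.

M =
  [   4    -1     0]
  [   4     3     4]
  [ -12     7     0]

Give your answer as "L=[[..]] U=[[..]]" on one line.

  R1 -= 1·R0 → [0,4,4]
  R2 -= -3·R0 → [0,4,0]
  R2 -= 1·R1 → [0,0,-4]

L=[[1,0,0],[1,1,0],[-3,1,1]] U=[[4,-1,0],[0,4,4],[0,0,-4]]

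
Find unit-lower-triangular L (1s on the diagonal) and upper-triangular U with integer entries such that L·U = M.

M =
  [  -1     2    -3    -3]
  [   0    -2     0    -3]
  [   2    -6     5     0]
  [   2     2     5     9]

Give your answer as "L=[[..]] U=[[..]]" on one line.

L=[[1,0,0,0],[0,1,0,0],[-2,1,1,0],[-2,-3,1,1]] U=[[-1,2,-3,-3],[0,-2,0,-3],[0,0,-1,-3],[0,0,0,-3]]

  r1 -= 0·r0 → [0,-2,0,-3]
  r2 -= -2·r0 → [0,-2,-1,-6]
  r3 -= -2·r0 → [0,6,-1,3]
  r2 -= 1·r1 → [0,0,-1,-3]
  r3 -= -3·r1 → [0,0,-1,-6]
  r3 -= 1·r2 → [0,0,0,-3]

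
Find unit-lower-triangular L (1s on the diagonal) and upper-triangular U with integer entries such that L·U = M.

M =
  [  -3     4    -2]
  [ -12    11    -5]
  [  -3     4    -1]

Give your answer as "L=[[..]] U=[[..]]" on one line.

L=[[1,0,0],[4,1,0],[1,0,1]] U=[[-3,4,-2],[0,-5,3],[0,0,1]]

  row1 -= 4·row0 → [0,-5,3]
  row2 -= 1·row0 → [0,0,1]
  row2 -= 0·row1 → [0,0,1]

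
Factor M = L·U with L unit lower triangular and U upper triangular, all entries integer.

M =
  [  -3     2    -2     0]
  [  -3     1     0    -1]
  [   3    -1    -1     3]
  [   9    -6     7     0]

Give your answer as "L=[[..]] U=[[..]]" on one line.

L=[[1,0,0,0],[1,1,0,0],[-1,-1,1,0],[-3,0,-1,1]] U=[[-3,2,-2,0],[0,-1,2,-1],[0,0,-1,2],[0,0,0,2]]

  row1 -= 1·row0 → [0,-1,2,-1]
  row2 -= -1·row0 → [0,1,-3,3]
  row3 -= -3·row0 → [0,0,1,0]
  row2 -= -1·row1 → [0,0,-1,2]
  row3 -= 0·row1 → [0,0,1,0]
  row3 -= -1·row2 → [0,0,0,2]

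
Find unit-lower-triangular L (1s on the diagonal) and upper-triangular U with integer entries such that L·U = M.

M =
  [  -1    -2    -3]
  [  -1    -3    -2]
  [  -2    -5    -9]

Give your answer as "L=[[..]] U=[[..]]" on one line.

L=[[1,0,0],[1,1,0],[2,1,1]] U=[[-1,-2,-3],[0,-1,1],[0,0,-4]]

  R1 -= 1·R0 → [0,-1,1]
  R2 -= 2·R0 → [0,-1,-3]
  R2 -= 1·R1 → [0,0,-4]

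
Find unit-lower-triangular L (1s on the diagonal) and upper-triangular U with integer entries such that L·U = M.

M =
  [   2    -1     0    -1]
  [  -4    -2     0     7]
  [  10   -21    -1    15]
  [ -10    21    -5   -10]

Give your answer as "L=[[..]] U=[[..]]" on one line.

L=[[1,0,0,0],[-2,1,0,0],[5,4,1,0],[-5,-4,5,1]] U=[[2,-1,0,-1],[0,-4,0,5],[0,0,-1,0],[0,0,0,5]]

  r1 -= -2·r0 → [0,-4,0,5]
  r2 -= 5·r0 → [0,-16,-1,20]
  r3 -= -5·r0 → [0,16,-5,-15]
  r2 -= 4·r1 → [0,0,-1,0]
  r3 -= -4·r1 → [0,0,-5,5]
  r3 -= 5·r2 → [0,0,0,5]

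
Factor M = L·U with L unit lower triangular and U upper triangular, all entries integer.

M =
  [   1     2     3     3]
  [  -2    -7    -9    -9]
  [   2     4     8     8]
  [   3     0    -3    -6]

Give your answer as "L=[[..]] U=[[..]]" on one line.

  r1 -= -2·r0 → [0,-3,-3,-3]
  r2 -= 2·r0 → [0,0,2,2]
  r3 -= 3·r0 → [0,-6,-12,-15]
  r2 -= 0·r1 → [0,0,2,2]
  r3 -= 2·r1 → [0,0,-6,-9]
  r3 -= -3·r2 → [0,0,0,-3]

L=[[1,0,0,0],[-2,1,0,0],[2,0,1,0],[3,2,-3,1]] U=[[1,2,3,3],[0,-3,-3,-3],[0,0,2,2],[0,0,0,-3]]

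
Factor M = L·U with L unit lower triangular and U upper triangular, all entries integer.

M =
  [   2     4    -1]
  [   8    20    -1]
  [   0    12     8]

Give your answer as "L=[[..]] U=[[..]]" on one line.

L=[[1,0,0],[4,1,0],[0,3,1]] U=[[2,4,-1],[0,4,3],[0,0,-1]]

  R1 -= 4·R0 → [0,4,3]
  R2 -= 0·R0 → [0,12,8]
  R2 -= 3·R1 → [0,0,-1]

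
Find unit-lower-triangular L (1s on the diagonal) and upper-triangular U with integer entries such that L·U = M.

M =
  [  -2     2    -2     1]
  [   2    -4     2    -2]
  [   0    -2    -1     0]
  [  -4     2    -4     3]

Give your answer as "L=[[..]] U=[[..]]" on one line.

L=[[1,0,0,0],[-1,1,0,0],[0,1,1,0],[2,1,0,1]] U=[[-2,2,-2,1],[0,-2,0,-1],[0,0,-1,1],[0,0,0,2]]

  R1 -= -1·R0 → [0,-2,0,-1]
  R2 -= 0·R0 → [0,-2,-1,0]
  R3 -= 2·R0 → [0,-2,0,1]
  R2 -= 1·R1 → [0,0,-1,1]
  R3 -= 1·R1 → [0,0,0,2]
  R3 -= 0·R2 → [0,0,0,2]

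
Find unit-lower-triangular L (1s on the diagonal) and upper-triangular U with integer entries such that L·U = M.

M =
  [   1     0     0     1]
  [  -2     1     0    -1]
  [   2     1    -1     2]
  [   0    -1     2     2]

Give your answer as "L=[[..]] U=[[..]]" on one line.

L=[[1,0,0,0],[-2,1,0,0],[2,1,1,0],[0,-1,-2,1]] U=[[1,0,0,1],[0,1,0,1],[0,0,-1,-1],[0,0,0,1]]

  row1 -= -2·row0 → [0,1,0,1]
  row2 -= 2·row0 → [0,1,-1,0]
  row3 -= 0·row0 → [0,-1,2,2]
  row2 -= 1·row1 → [0,0,-1,-1]
  row3 -= -1·row1 → [0,0,2,3]
  row3 -= -2·row2 → [0,0,0,1]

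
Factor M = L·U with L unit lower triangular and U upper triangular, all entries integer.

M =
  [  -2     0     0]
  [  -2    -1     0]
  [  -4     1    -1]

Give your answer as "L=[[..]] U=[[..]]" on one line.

L=[[1,0,0],[1,1,0],[2,-1,1]] U=[[-2,0,0],[0,-1,0],[0,0,-1]]

  R1 -= 1·R0 → [0,-1,0]
  R2 -= 2·R0 → [0,1,-1]
  R2 -= -1·R1 → [0,0,-1]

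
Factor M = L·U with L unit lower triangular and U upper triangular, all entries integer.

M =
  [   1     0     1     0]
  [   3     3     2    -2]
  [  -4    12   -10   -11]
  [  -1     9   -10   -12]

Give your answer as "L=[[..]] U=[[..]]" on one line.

L=[[1,0,0,0],[3,1,0,0],[-4,4,1,0],[-1,3,3,1]] U=[[1,0,1,0],[0,3,-1,-2],[0,0,-2,-3],[0,0,0,3]]

  R1 -= 3·R0 → [0,3,-1,-2]
  R2 -= -4·R0 → [0,12,-6,-11]
  R3 -= -1·R0 → [0,9,-9,-12]
  R2 -= 4·R1 → [0,0,-2,-3]
  R3 -= 3·R1 → [0,0,-6,-6]
  R3 -= 3·R2 → [0,0,0,3]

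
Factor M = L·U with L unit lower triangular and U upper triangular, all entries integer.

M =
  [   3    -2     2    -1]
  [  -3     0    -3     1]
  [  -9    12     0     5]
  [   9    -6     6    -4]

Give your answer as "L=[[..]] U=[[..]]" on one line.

  row1 -= -1·row0 → [0,-2,-1,0]
  row2 -= -3·row0 → [0,6,6,2]
  row3 -= 3·row0 → [0,0,0,-1]
  row2 -= -3·row1 → [0,0,3,2]
  row3 -= 0·row1 → [0,0,0,-1]
  row3 -= 0·row2 → [0,0,0,-1]

L=[[1,0,0,0],[-1,1,0,0],[-3,-3,1,0],[3,0,0,1]] U=[[3,-2,2,-1],[0,-2,-1,0],[0,0,3,2],[0,0,0,-1]]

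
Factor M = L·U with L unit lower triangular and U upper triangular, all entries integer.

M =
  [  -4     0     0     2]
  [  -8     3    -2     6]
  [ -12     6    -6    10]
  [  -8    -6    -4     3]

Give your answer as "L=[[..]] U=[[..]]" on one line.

  r1 -= 2·r0 → [0,3,-2,2]
  r2 -= 3·r0 → [0,6,-6,4]
  r3 -= 2·r0 → [0,-6,-4,-1]
  r2 -= 2·r1 → [0,0,-2,0]
  r3 -= -2·r1 → [0,0,-8,3]
  r3 -= 4·r2 → [0,0,0,3]

L=[[1,0,0,0],[2,1,0,0],[3,2,1,0],[2,-2,4,1]] U=[[-4,0,0,2],[0,3,-2,2],[0,0,-2,0],[0,0,0,3]]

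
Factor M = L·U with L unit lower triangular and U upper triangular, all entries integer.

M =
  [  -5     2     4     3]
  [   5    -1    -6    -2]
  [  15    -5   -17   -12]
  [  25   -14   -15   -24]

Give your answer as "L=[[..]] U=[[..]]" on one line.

  r1 -= -1·r0 → [0,1,-2,1]
  r2 -= -3·r0 → [0,1,-5,-3]
  r3 -= -5·r0 → [0,-4,5,-9]
  r2 -= 1·r1 → [0,0,-3,-4]
  r3 -= -4·r1 → [0,0,-3,-5]
  r3 -= 1·r2 → [0,0,0,-1]

L=[[1,0,0,0],[-1,1,0,0],[-3,1,1,0],[-5,-4,1,1]] U=[[-5,2,4,3],[0,1,-2,1],[0,0,-3,-4],[0,0,0,-1]]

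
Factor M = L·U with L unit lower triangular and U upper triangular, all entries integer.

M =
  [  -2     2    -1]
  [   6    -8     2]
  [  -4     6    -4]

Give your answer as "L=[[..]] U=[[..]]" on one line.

  r1 -= -3·r0 → [0,-2,-1]
  r2 -= 2·r0 → [0,2,-2]
  r2 -= -1·r1 → [0,0,-3]

L=[[1,0,0],[-3,1,0],[2,-1,1]] U=[[-2,2,-1],[0,-2,-1],[0,0,-3]]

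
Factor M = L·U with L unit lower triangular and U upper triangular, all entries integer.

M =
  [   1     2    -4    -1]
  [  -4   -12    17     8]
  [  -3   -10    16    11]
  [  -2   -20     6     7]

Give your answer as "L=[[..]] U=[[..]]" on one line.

  r1 -= -4·r0 → [0,-4,1,4]
  r2 -= -3·r0 → [0,-4,4,8]
  r3 -= -2·r0 → [0,-16,-2,5]
  r2 -= 1·r1 → [0,0,3,4]
  r3 -= 4·r1 → [0,0,-6,-11]
  r3 -= -2·r2 → [0,0,0,-3]

L=[[1,0,0,0],[-4,1,0,0],[-3,1,1,0],[-2,4,-2,1]] U=[[1,2,-4,-1],[0,-4,1,4],[0,0,3,4],[0,0,0,-3]]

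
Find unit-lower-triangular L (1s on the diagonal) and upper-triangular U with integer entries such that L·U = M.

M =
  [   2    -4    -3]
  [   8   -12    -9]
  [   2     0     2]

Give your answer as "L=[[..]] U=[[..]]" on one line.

L=[[1,0,0],[4,1,0],[1,1,1]] U=[[2,-4,-3],[0,4,3],[0,0,2]]

  row1 -= 4·row0 → [0,4,3]
  row2 -= 1·row0 → [0,4,5]
  row2 -= 1·row1 → [0,0,2]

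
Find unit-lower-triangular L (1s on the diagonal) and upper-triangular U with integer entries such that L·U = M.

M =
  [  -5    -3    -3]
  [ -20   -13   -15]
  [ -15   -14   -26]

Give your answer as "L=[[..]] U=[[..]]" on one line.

  r1 -= 4·r0 → [0,-1,-3]
  r2 -= 3·r0 → [0,-5,-17]
  r2 -= 5·r1 → [0,0,-2]

L=[[1,0,0],[4,1,0],[3,5,1]] U=[[-5,-3,-3],[0,-1,-3],[0,0,-2]]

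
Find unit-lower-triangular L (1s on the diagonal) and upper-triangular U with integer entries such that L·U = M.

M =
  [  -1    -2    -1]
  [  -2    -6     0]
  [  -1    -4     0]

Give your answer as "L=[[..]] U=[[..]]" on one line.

  r1 -= 2·r0 → [0,-2,2]
  r2 -= 1·r0 → [0,-2,1]
  r2 -= 1·r1 → [0,0,-1]

L=[[1,0,0],[2,1,0],[1,1,1]] U=[[-1,-2,-1],[0,-2,2],[0,0,-1]]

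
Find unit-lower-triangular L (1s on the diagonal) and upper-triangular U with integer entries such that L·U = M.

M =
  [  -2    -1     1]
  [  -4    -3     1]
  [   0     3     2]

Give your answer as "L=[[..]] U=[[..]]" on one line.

  r1 -= 2·r0 → [0,-1,-1]
  r2 -= 0·r0 → [0,3,2]
  r2 -= -3·r1 → [0,0,-1]

L=[[1,0,0],[2,1,0],[0,-3,1]] U=[[-2,-1,1],[0,-1,-1],[0,0,-1]]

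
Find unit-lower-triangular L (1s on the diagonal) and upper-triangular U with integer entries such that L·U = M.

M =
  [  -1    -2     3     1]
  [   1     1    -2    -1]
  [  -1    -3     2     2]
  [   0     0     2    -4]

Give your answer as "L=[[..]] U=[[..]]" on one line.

L=[[1,0,0,0],[-1,1,0,0],[1,1,1,0],[0,0,-1,1]] U=[[-1,-2,3,1],[0,-1,1,0],[0,0,-2,1],[0,0,0,-3]]

  R1 -= -1·R0 → [0,-1,1,0]
  R2 -= 1·R0 → [0,-1,-1,1]
  R3 -= 0·R0 → [0,0,2,-4]
  R2 -= 1·R1 → [0,0,-2,1]
  R3 -= 0·R1 → [0,0,2,-4]
  R3 -= -1·R2 → [0,0,0,-3]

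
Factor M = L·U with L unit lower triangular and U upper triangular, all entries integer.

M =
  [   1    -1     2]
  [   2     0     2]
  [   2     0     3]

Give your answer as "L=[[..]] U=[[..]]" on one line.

  r1 -= 2·r0 → [0,2,-2]
  r2 -= 2·r0 → [0,2,-1]
  r2 -= 1·r1 → [0,0,1]

L=[[1,0,0],[2,1,0],[2,1,1]] U=[[1,-1,2],[0,2,-2],[0,0,1]]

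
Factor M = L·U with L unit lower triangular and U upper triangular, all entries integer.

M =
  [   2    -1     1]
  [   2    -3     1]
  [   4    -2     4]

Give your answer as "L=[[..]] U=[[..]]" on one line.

  R1 -= 1·R0 → [0,-2,0]
  R2 -= 2·R0 → [0,0,2]
  R2 -= 0·R1 → [0,0,2]

L=[[1,0,0],[1,1,0],[2,0,1]] U=[[2,-1,1],[0,-2,0],[0,0,2]]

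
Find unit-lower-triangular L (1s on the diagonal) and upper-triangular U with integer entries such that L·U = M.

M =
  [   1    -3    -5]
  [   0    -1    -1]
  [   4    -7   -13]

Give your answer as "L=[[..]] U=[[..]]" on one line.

L=[[1,0,0],[0,1,0],[4,-5,1]] U=[[1,-3,-5],[0,-1,-1],[0,0,2]]

  row1 -= 0·row0 → [0,-1,-1]
  row2 -= 4·row0 → [0,5,7]
  row2 -= -5·row1 → [0,0,2]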